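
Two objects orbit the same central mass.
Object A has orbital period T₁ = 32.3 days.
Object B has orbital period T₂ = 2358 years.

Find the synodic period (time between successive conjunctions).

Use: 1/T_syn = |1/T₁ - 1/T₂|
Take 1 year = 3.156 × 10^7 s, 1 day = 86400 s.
T₁ = 32.3 days = 2.79072 × 10^6 s
T₂ = 2358 years = 7.44185 × 10^10 s
1/T₁ = 3.5833 × 10^-7 s⁻¹
1/T₂ = 1.34375 × 10^-11 s⁻¹
|1/T₁ − 1/T₂| = 3.58317 × 10^-7 s⁻¹
T_syn = 1 / |1/T₁ − 1/T₂| = 2.79082 × 10^6 s ≈ 32.3 days

Final answer: T_syn = 32.3 days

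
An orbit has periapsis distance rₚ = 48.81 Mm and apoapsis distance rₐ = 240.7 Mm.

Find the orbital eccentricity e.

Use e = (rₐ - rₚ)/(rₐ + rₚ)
rₚ = 48.81 Mm = 4.881 × 10^7 m
rₐ = 240.7 Mm = 2.407 × 10^8 m
rₐ − rₚ = 1.9189 × 10^8 m
rₐ + rₚ = 2.8951 × 10^8 m
e = (rₐ − rₚ)/(rₐ + rₚ) = 0.66281

Final answer: e = 0.6628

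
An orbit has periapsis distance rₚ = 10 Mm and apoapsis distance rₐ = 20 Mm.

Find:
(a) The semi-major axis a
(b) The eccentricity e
rₚ = 10 Mm = 1 × 10^7 m
rₐ = 20 Mm = 2 × 10^7 m
(a) a = (rₚ + rₐ)/2 = 1.5 × 10^7 m ≈ 15 Mm
(b) e = (rₐ − rₚ)/(rₐ + rₚ) = (1 × 10^7) / (3 × 10^7) = 0.333333

Final answer:
(a) a = 15 Mm
(b) e = 0.3333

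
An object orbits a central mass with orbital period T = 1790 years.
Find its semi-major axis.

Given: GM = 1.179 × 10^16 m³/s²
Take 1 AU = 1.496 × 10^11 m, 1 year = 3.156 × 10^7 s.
T = 1790 years = 5.64924 × 10^10 s
GM = 1.179 × 10^16 m³/s²
Kepler's third law: a³ = GM T² / (4π²)
T² = 3.19139 × 10^21 s²
a³ = (1.179 × 10^16) × (3.19139 × 10^21) / (4π²) = 9.5309 × 10^35 m³
a = (a³)^(1/3) = 9.84112 × 10^11 m ≈ 6.578 AU

Final answer: 6.578 AU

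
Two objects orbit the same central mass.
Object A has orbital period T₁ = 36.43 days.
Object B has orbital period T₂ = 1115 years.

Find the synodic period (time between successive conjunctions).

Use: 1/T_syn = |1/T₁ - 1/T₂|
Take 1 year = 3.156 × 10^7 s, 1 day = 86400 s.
T₁ = 36.43 days = 3.14755 × 10^6 s
T₂ = 1115 years = 3.51894 × 10^10 s
1/T₁ = 3.17707 × 10^-7 s⁻¹
1/T₂ = 2.84176 × 10^-11 s⁻¹
|1/T₁ − 1/T₂| = 3.17679 × 10^-7 s⁻¹
T_syn = 1 / |1/T₁ − 1/T₂| = 3.14783 × 10^6 s ≈ 36.43 days

Final answer: T_syn = 36.43 days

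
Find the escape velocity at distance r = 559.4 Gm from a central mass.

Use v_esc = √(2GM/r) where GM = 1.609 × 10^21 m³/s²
r = 559.4 Gm = 5.594 × 10^11 m
GM = 1.609 × 10^21 m³/s²
2GM/r = 2 × (1.609 × 10^21) / (5.594 × 10^11) = 5.75259 × 10^9 m²/s²
v_esc = √(2GM/r) = 75845.8 m/s ≈ 75.85 km/s

Final answer: 75.85 km/s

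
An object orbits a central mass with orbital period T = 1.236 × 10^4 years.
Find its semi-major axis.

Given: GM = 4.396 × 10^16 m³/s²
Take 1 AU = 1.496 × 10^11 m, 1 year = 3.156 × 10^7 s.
T = 1.236 × 10^4 years = 3.90082 × 10^11 s
GM = 4.396 × 10^16 m³/s²
Kepler's third law: a³ = GM T² / (4π²)
T² = 1.52164 × 10^23 s²
a³ = (4.396 × 10^16) × (1.52164 × 10^23) / (4π²) = 1.69437 × 10^38 m³
a = (a³)^(1/3) = 5.53354 × 10^12 m ≈ 36.99 AU

Final answer: 36.99 AU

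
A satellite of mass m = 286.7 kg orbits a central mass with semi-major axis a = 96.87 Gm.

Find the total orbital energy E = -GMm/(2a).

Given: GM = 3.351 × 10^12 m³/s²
a = 96.87 Gm = 9.687 × 10^10 m
GM = 3.351 × 10^12 m³/s²
2a = 1.9374 × 10^11 m
GMm = 3.351 × 10^12 × 286.7 = 9.60732 × 10^14 m³·kg/s²
E = −GMm/(2a) = -4958.87 J ≈ -4.959 kJ

Final answer: -4.959 kJ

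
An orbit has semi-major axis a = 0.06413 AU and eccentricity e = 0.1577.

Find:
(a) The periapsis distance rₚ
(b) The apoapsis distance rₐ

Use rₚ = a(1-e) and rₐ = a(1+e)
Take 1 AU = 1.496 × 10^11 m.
a = 0.06413 AU = 9.59385 × 10^9 m
e = 0.1577:  1 − e = 0.8423,  1 + e = 1.1577
(a) rₚ = a(1 − e) = 9.59385 × 10^9 m × 0.8423 = 8.0809 × 10^9 m ≈ 0.05402 AU
(b) rₐ = a(1 + e) = 9.59385 × 10^9 m × 1.1577 = 1.11068 × 10^10 m ≈ 0.07424 AU

Final answer:
(a) rₚ = 0.05402 AU
(b) rₐ = 0.07424 AU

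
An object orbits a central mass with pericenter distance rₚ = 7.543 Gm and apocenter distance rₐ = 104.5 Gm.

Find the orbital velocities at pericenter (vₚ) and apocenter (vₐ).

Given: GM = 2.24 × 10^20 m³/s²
rₚ = 7.543 Gm = 7.543 × 10^9 m
rₐ = 104.5 Gm = 1.045 × 10^11 m
GM = 2.24 × 10^20 m³/s²
a = (rₚ + rₐ)/2 = 5.60215 × 10^10 m
Vis-viva: v² = GM (2/r − 1/a)
vₚ² = 2.24 × 10^20 × (2.65146 × 10^-10 − 1.78503 × 10^-11) = 5.53943 × 10^10 m²/s²
vₚ = 235360 m/s ≈ 235.4 km/s
vₐ² = 2.24 × 10^20 × (1.91388 × 10^-11 − 1.78503 × 10^-11) = 2.88616 × 10^8 m²/s²
vₐ = 16988.7 m/s ≈ 16.99 km/s

Final answer: vₚ = 235.4 km/s, vₐ = 16.99 km/s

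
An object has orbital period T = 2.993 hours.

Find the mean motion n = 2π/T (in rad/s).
T = 2.993 hours = 10774.8 s
n = 2π / 10774.8 s = 0.000583137 rad/s ≈ 0.0005831 rad/s

Final answer: n = 0.0005831 rad/s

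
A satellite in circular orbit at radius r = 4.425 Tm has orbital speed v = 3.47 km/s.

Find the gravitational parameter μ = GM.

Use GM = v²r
r = 4.425 Tm = 4.425 × 10^12 m
v = 3.47 km/s = 3470 m/s
v² = 1.20409 × 10^7 m²/s²
GM = v²r = 1.20409 × 10^7 × 4.425 × 10^12 = 5.3281 × 10^19 m³/s²
GM ≈ 5.328 × 10^19 m³/s²

Final answer: GM = 5.328 × 10^19 m³/s²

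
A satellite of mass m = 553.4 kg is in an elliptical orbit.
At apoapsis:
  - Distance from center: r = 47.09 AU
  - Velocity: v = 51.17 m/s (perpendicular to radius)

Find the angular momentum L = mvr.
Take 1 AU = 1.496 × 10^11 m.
r = 47.09 AU = 7.04466 × 10^12 m
v = 51.17 m/s
vr = 51.17 × 7.04466 × 10^12 = 3.60475 × 10^14 m²/s
L = m × vr = 553.4 × 3.60475 × 10^14 = 1.99487 × 10^17 kg·m²/s ≈ 1.995 × 10^17 kg·m²/s

Final answer: L = 1.995 × 10^17 kg·m²/s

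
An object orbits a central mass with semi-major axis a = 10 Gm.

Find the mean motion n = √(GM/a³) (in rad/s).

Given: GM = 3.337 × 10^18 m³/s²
a = 10 Gm = 1 × 10^10 m
GM = 3.337 × 10^18 m³/s²
a³ = 1 × 10^30 m³
GM/a³ = (3.337 × 10^18) / (1 × 10^30) = 3.337 × 10^-12 s⁻²
n = √(GM/a³) = 1.82675 × 10^-6 rad/s ≈ 1.827 × 10^-6 rad/s

Final answer: n = 1.827 × 10^-6 rad/s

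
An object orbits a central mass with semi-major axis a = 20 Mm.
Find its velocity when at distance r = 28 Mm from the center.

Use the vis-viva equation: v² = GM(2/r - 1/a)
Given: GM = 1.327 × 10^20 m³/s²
a = 20 Mm = 2 × 10^7 m
r = 28 Mm = 2.8 × 10^7 m
GM = 1.327 × 10^20 m³/s²
2/r − 1/a = 7.14286 × 10^-8 − 5 × 10^-8 = 2.14286 × 10^-8 m⁻¹
v² = GM (2/r − 1/a) = 2.84357 × 10^12 m²/s²
v = 1.68629 × 10^6 m/s ≈ 1686 km/s

Final answer: 1686 km/s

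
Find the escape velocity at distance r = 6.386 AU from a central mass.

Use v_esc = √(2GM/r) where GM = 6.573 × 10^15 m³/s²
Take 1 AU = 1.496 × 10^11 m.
r = 6.386 AU = 9.55346 × 10^11 m
GM = 6.573 × 10^15 m³/s²
2GM/r = 2 × (6.573 × 10^15) / (9.55346 × 10^11) = 13760.5 m²/s²
v_esc = √(2GM/r) = 117.305 m/s ≈ 117.3 m/s

Final answer: 117.3 m/s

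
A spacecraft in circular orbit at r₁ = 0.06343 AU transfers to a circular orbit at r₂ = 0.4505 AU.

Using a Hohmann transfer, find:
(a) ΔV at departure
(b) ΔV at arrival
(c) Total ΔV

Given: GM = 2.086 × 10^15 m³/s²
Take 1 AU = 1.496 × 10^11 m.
r₁ = 0.06343 AU = 9.48913 × 10^9 m
r₂ = 0.4505 AU = 6.73948 × 10^10 m
GM = 2.086 × 10^15 m³/s²
Transfer ellipse: a_t = (r₁ + r₂)/2 = 3.8442 × 10^10 m
Circular speed at r₁: v₁ = √(GM/r₁) = 468.861 m/s
Transfer speed at r₁ (periapsis): v₁ₜ = √(GM(2/r₁ − 1/a_t)) = 620.804 m/s
(a) ΔV₁ = v₁ₜ − v₁ = 151.943 m/s ≈ 151.9 m/s
Circular speed at r₂: v₂ = √(GM/r₂) = 175.932 m/s
Transfer speed at r₂ (apoapsis): v₂ₜ = √(GM(2/r₂ − 1/a_t)) = 87.4086 m/s
(b) ΔV₂ = v₂ − v₂ₜ = 88.523 m/s ≈ 88.52 m/s
(c) ΔV_total = ΔV₁ + ΔV₂ = 240.466 m/s ≈ 240.5 m/s

Final answer:
(a) ΔV₁ = 151.9 m/s
(b) ΔV₂ = 88.52 m/s
(c) ΔV_total = 240.5 m/s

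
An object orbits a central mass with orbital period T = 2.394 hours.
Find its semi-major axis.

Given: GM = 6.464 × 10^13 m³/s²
T = 2.394 hours = 8618.4 s
GM = 6.464 × 10^13 m³/s²
Kepler's third law: a³ = GM T² / (4π²)
T² = 7.42768 × 10^7 s²
a³ = (6.464 × 10^13) × (7.42768 × 10^7) / (4π²) = 1.21617 × 10^20 m³
a = (a³)^(1/3) = 4.95448 × 10^6 m ≈ 4.954 Mm

Final answer: 4.954 Mm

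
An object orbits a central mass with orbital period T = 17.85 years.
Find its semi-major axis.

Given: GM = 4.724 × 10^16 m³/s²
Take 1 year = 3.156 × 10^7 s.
T = 17.85 years = 5.63346 × 10^8 s
GM = 4.724 × 10^16 m³/s²
Kepler's third law: a³ = GM T² / (4π²)
T² = 3.17359 × 10^17 s²
a³ = (4.724 × 10^16) × (3.17359 × 10^17) / (4π²) = 3.79752 × 10^32 m³
a = (a³)^(1/3) = 7.24158 × 10^10 m ≈ 72.42 Gm

Final answer: 72.42 Gm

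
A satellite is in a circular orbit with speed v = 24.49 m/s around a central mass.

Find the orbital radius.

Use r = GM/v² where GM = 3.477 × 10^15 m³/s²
v = 24.49 m/s
GM = 3.477 × 10^15 m³/s²
v² = 599.76 m²/s²
r = GM/v² = (3.477 × 10^15) / 599.76 = 5.79732 × 10^12 m ≈ 5.797 Tm

Final answer: 5.797 Tm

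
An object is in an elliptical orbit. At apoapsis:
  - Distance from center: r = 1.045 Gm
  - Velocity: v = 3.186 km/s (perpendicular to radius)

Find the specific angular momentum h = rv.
r = 1.045 Gm = 1.045 × 10^9 m
v = 3.186 km/s = 3186 m/s
h = rv = 1.045 × 10^9 × 3186 = 3.32937 × 10^12 m²/s ≈ 3.329 × 10^12 m²/s

Final answer: h = 3.329 × 10^12 m²/s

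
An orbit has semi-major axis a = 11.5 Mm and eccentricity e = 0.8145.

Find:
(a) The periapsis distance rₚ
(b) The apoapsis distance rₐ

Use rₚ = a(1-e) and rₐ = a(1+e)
a = 11.5 Mm = 1.15 × 10^7 m
e = 0.8145:  1 − e = 0.1855,  1 + e = 1.8145
(a) rₚ = a(1 − e) = 1.15 × 10^7 m × 0.1855 = 2.13325 × 10^6 m ≈ 2.133 Mm
(b) rₐ = a(1 + e) = 1.15 × 10^7 m × 1.8145 = 2.08668 × 10^7 m ≈ 20.87 Mm

Final answer:
(a) rₚ = 2.133 Mm
(b) rₐ = 20.87 Mm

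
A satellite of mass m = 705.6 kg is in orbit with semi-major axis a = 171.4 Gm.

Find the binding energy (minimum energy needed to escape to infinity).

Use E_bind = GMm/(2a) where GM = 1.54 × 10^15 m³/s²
a = 171.4 Gm = 1.714 × 10^11 m
GM = 1.54 × 10^15 m³/s²
m = 705.6 kg
GMm = 1.54 × 10^15 × 705.6 = 1.08662 × 10^18 m³·kg/s²
2a = 3.428 × 10^11 m
E_bind = GMm/(2a) = 3.16985 × 10^6 J ≈ 3.17 MJ

Final answer: 3.17 MJ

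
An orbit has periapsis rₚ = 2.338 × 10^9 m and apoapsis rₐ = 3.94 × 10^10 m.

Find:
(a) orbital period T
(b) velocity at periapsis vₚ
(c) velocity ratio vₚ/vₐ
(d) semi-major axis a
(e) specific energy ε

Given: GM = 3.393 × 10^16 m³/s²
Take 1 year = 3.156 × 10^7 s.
rₚ = 2.338 × 10^9 m
rₐ = 3.94 × 10^10 m
GM = 3.393 × 10^16 m³/s²
a = (rₚ + rₐ)/2 = 2.0869 × 10^10 m
e = (rₐ − rₚ)/(rₐ + rₚ) = (3.7062 × 10^10) / (4.1738 × 10^10) = 0.887968
(a) a³ = 9.08877 × 10^30 m³;  T = 2π √(a³/GM) = 2π × 1.63667 × 10^7 s = 1.02835 × 10^8 s ≈ 3.258 years
(b) vₚ² = GM (2/rₚ − 1/a) = 3.393 × 10^16 × (8.55432 × 10^-10 − 4.7918 × 10^-11) = 2.7399 × 10^7 m²/s²;  vₚ = 5234.4 m/s ≈ 5.234 km/s
(c) vₚ/vₐ = rₐ/rₚ (angular momentum) = (3.94 × 10^10) / (2.338 × 10^9) = 16.852 ≈ 16.85
(d) a = 2.0869 × 10^10 m ≈ 2.087 × 10^10 m
(e) 2a = 4.1738 × 10^10 m;  ε = −GM/(2a) = -812928 J/kg ≈ -812.9 kJ/kg

Final answer:
(a) orbital period T = 3.258 years
(b) velocity at periapsis vₚ = 5.234 km/s
(c) velocity ratio vₚ/vₐ = 16.85
(d) semi-major axis a = 2.087 × 10^10 m
(e) specific energy ε = -812.9 kJ/kg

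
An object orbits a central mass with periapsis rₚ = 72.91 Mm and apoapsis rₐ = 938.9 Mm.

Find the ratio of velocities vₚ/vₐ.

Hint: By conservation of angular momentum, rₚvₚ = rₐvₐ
rₚ = 72.91 Mm = 7.291 × 10^7 m
rₐ = 938.9 Mm = 9.389 × 10^8 m
rₚvₚ = rₐvₐ  ⇒  vₚ/vₐ = rₐ/rₚ
vₚ/vₐ = (9.389 × 10^8) / (7.291 × 10^7) = 12.8775

Final answer: vₚ/vₐ = 12.88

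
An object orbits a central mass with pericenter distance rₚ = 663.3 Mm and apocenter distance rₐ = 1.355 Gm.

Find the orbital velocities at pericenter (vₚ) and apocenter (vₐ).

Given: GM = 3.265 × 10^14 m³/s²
rₚ = 663.3 Mm = 6.633 × 10^8 m
rₐ = 1.355 Gm = 1.355 × 10^9 m
GM = 3.265 × 10^14 m³/s²
a = (rₚ + rₐ)/2 = 1.00915 × 10^9 m
Vis-viva: v² = GM (2/r − 1/a)
vₚ² = 3.265 × 10^14 × (3.01523 × 10^-9 − 9.90933 × 10^-10) = 660932 m²/s²
vₚ = 812.977 m/s ≈ 813 m/s
vₐ² = 3.265 × 10^14 × (1.47601 × 10^-9 − 9.90933 × 10^-10) = 158379 m²/s²
vₐ = 397.969 m/s ≈ 398 m/s

Final answer: vₚ = 813 m/s, vₐ = 398 m/s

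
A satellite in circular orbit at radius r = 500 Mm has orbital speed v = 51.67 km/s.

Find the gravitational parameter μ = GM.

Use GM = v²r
r = 500 Mm = 5 × 10^8 m
v = 51.67 km/s = 51670 m/s
v² = 2.66979 × 10^9 m²/s²
GM = v²r = 2.66979 × 10^9 × 5 × 10^8 = 1.33489 × 10^18 m³/s²
GM ≈ 1.335 × 10^18 m³/s²

Final answer: GM = 1.335 × 10^18 m³/s²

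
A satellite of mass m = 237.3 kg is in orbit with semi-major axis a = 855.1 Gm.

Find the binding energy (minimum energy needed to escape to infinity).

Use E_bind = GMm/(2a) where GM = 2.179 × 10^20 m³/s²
a = 855.1 Gm = 8.551 × 10^11 m
GM = 2.179 × 10^20 m³/s²
m = 237.3 kg
GMm = 2.179 × 10^20 × 237.3 = 5.17077 × 10^22 m³·kg/s²
2a = 1.7102 × 10^12 m
E_bind = GMm/(2a) = 3.02349 × 10^10 J ≈ 30.23 GJ

Final answer: 30.23 GJ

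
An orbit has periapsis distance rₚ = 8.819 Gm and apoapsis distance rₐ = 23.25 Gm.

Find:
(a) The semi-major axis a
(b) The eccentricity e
rₚ = 8.819 Gm = 8.819 × 10^9 m
rₐ = 23.25 Gm = 2.325 × 10^10 m
(a) a = (rₚ + rₐ)/2 = 1.60345 × 10^10 m ≈ 16.03 Gm
(b) e = (rₐ − rₚ)/(rₐ + rₚ) = (1.4431 × 10^10) / (3.2069 × 10^10) = 0.449998

Final answer:
(a) a = 16.03 Gm
(b) e = 0.45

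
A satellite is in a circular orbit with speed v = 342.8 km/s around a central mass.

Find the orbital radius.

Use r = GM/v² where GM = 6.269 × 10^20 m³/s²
v = 342.8 km/s = 342800 m/s
GM = 6.269 × 10^20 m³/s²
v² = 1.17512 × 10^11 m²/s²
r = GM/v² = (6.269 × 10^20) / (1.17512 × 10^11) = 5.33478 × 10^9 m ≈ 5.335 Gm

Final answer: 5.335 Gm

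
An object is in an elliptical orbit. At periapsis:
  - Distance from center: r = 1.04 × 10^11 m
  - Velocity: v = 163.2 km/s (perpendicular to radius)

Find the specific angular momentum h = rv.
r = 1.04 × 10^11 m
v = 163.2 km/s = 163200 m/s
h = rv = 1.04 × 10^11 × 163200 = 1.69728 × 10^16 m²/s ≈ 1.697 × 10^16 m²/s

Final answer: h = 1.697 × 10^16 m²/s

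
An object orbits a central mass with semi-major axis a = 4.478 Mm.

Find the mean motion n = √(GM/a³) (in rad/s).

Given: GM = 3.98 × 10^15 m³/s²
a = 4.478 Mm = 4.478 × 10^6 m
GM = 3.98 × 10^15 m³/s²
a³ = 8.9795 × 10^19 m³
GM/a³ = (3.98 × 10^15) / (8.9795 × 10^19) = 4.43232 × 10^-5 s⁻²
n = √(GM/a³) = 0.00665756 rad/s ≈ 0.006658 rad/s

Final answer: n = 0.006658 rad/s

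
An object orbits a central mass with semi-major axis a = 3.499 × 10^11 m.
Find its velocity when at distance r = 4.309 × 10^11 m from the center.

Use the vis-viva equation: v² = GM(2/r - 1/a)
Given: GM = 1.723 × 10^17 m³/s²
a = 3.499 × 10^11 m
r = 4.309 × 10^11 m
GM = 1.723 × 10^17 m³/s²
2/r − 1/a = 4.64145 × 10^-12 − 2.85796 × 10^-12 = 1.78349 × 10^-12 m⁻¹
v² = GM (2/r − 1/a) = 307295 m²/s²
v = 554.342 m/s ≈ 554.3 m/s

Final answer: 554.3 m/s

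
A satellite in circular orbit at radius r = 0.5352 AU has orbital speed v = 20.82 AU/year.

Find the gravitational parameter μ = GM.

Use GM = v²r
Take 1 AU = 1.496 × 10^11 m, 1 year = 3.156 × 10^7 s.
r = 0.5352 AU = 8.00659 × 10^10 m
v = 20.82 AU/year = 98690.5 m/s
v² = 9.73981 × 10^9 m²/s²
GM = v²r = 9.73981 × 10^9 × 8.00659 × 10^10 = 7.79827 × 10^20 m³/s²
GM ≈ 7.798 × 10^20 m³/s²

Final answer: GM = 7.798 × 10^20 m³/s²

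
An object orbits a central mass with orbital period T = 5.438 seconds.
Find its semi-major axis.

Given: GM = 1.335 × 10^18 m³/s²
T = 5.438 seconds
GM = 1.335 × 10^18 m³/s²
Kepler's third law: a³ = GM T² / (4π²)
T² = 29.5718 s²
a³ = (1.335 × 10^18) × 29.5718 / (4π²) = 1 × 10^18 m³
a = (a³)^(1/3) = 1 × 10^6 m ≈ 1000 km

Final answer: 1000 km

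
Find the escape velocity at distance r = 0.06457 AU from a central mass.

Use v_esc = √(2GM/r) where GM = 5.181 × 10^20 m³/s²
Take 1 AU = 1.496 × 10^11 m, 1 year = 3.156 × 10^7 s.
r = 0.06457 AU = 9.65967 × 10^9 m
GM = 5.181 × 10^20 m³/s²
2GM/r = 2 × (5.181 × 10^20) / (9.65967 × 10^9) = 1.07271 × 10^11 m²/s²
v_esc = √(2GM/r) = 327522 m/s ≈ 69.09 AU/year

Final answer: 69.09 AU/year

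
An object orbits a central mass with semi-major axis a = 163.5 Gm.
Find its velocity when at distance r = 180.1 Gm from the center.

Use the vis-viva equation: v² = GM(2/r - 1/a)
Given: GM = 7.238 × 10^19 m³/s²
a = 163.5 Gm = 1.635 × 10^11 m
r = 180.1 Gm = 1.801 × 10^11 m
GM = 7.238 × 10^19 m³/s²
2/r − 1/a = 1.11049 × 10^-11 − 6.11621 × 10^-12 = 4.98873 × 10^-12 m⁻¹
v² = GM (2/r − 1/a) = 3.61085 × 10^8 m²/s²
v = 19002.2 m/s ≈ 19 km/s

Final answer: 19 km/s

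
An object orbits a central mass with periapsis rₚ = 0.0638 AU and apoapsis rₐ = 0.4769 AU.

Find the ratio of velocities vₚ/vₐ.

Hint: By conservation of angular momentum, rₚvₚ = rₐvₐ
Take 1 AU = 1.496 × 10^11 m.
rₚ = 0.0638 AU = 9.54448 × 10^9 m
rₐ = 0.4769 AU = 7.13442 × 10^10 m
rₚvₚ = rₐvₐ  ⇒  vₚ/vₐ = rₐ/rₚ
vₚ/vₐ = (7.13442 × 10^10) / (9.54448 × 10^9) = 7.47492

Final answer: vₚ/vₐ = 7.475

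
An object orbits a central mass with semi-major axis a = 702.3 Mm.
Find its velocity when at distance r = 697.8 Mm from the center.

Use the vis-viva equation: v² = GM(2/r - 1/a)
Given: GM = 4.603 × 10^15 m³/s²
a = 702.3 Mm = 7.023 × 10^8 m
r = 697.8 Mm = 6.978 × 10^8 m
GM = 4.603 × 10^15 m³/s²
2/r − 1/a = 2.86615 × 10^-9 − 1.42389 × 10^-9 = 1.44226 × 10^-9 m⁻¹
v² = GM (2/r − 1/a) = 6.63871 × 10^6 m²/s²
v = 2576.57 m/s ≈ 2.577 km/s

Final answer: 2.577 km/s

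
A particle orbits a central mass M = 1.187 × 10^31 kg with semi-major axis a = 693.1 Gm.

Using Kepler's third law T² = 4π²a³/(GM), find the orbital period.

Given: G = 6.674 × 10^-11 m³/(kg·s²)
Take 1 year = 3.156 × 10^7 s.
M = 1.187 × 10^31 kg
GM = G × M = 6.674 × 10^-11 × 1.187 × 10^31 = 7.92204 × 10^20 m³/s²
a = 693.1 Gm = 6.931 × 10^11 m
a³ = 3.32957 × 10^35 m³
T = 2π √(a³/GM) = 2π √((3.32957 × 10^35) / (7.92204 × 10^20)) = 2π × 2.0501 × 10^7 s
T = 1.28812 × 10^8 s ≈ 4.081 years

Final answer: 4.081 years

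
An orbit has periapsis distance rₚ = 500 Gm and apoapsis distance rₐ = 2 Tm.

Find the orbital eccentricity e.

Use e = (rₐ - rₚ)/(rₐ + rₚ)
rₚ = 500 Gm = 5 × 10^11 m
rₐ = 2 Tm = 2 × 10^12 m
rₐ − rₚ = 1.5 × 10^12 m
rₐ + rₚ = 2.5 × 10^12 m
e = (rₐ − rₚ)/(rₐ + rₚ) = 0.6

Final answer: e = 0.6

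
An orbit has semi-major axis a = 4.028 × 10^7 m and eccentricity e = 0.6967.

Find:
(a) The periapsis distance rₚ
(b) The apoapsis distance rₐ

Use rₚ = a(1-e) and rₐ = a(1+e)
a = 4.028 × 10^7 m
e = 0.6967:  1 − e = 0.3033,  1 + e = 1.6967
(a) rₚ = a(1 − e) = 4.028 × 10^7 m × 0.3033 = 1.22169 × 10^7 m ≈ 1.222 × 10^7 m
(b) rₐ = a(1 + e) = 4.028 × 10^7 m × 1.6967 = 6.83431 × 10^7 m ≈ 6.834 × 10^7 m

Final answer:
(a) rₚ = 1.222 × 10^7 m
(b) rₐ = 6.834 × 10^7 m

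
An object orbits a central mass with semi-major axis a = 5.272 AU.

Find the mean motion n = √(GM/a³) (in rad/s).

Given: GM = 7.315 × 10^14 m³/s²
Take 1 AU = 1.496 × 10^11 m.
a = 5.272 AU = 7.88691 × 10^11 m
GM = 7.315 × 10^14 m³/s²
a³ = 4.90593 × 10^35 m³
GM/a³ = (7.315 × 10^14) / (4.90593 × 10^35) = 1.49105 × 10^-21 s⁻²
n = √(GM/a³) = 3.86142 × 10^-11 rad/s ≈ 3.861 × 10^-11 rad/s

Final answer: n = 3.861 × 10^-11 rad/s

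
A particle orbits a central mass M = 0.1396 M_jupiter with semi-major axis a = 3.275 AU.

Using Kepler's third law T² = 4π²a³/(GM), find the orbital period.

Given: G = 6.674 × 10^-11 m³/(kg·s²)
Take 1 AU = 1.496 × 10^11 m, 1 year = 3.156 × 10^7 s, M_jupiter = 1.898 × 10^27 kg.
M = 0.1396 M_jupiter = 2.64961 × 10^26 kg
GM = G × M = 6.674 × 10^-11 × 2.64961 × 10^26 = 1.76835 × 10^16 m³/s²
a = 3.275 AU = 4.8994 × 10^11 m
a³ = 1.17606 × 10^35 m³
T = 2π √(a³/GM) = 2π √((1.17606 × 10^35) / (1.76835 × 10^16)) = 2π × 2.57888 × 10^9 s
T = 1.62036 × 10^10 s ≈ 513.4 years

Final answer: 513.4 years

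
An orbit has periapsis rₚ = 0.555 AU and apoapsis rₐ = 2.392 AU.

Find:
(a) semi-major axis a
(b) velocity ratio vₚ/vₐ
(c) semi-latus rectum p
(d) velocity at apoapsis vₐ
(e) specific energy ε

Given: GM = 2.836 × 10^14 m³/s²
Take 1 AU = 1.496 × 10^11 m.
rₚ = 0.555 AU = 8.3028 × 10^10 m
rₐ = 2.392 AU = 3.57843 × 10^11 m
GM = 2.836 × 10^14 m³/s²
a = (rₚ + rₐ)/2 = 2.20436 × 10^11 m
e = (rₐ − rₚ)/(rₐ + rₚ) = (2.74815 × 10^11) / (4.40871 × 10^11) = 0.623346
(a) a = 2.20436 × 10^11 m ≈ 1.474 AU
(b) vₚ/vₐ = rₐ/rₚ (angular momentum) = (3.57843 × 10^11) / (8.3028 × 10^10) = 4.30991 ≈ 4.31
(c) 1 − e² = 0.61144;  p = a(1 − e²) = 2.20436 × 10^11 × 0.61144 = 1.34783 × 10^11 m ≈ 0.901 AU
(d) vₐ² = GM (2/rₐ − 1/a) = 2.836 × 10^14 × (5.58904 × 10^-12 − 4.53647 × 10^-12) = 298.508 m²/s²;  vₐ = 17.2774 m/s ≈ 17.28 m/s
(e) 2a = 4.40871 × 10^11 m;  ε = −GM/(2a) = -643.272 J/kg ≈ -643.3 J/kg

Final answer:
(a) semi-major axis a = 1.474 AU
(b) velocity ratio vₚ/vₐ = 4.31
(c) semi-latus rectum p = 0.901 AU
(d) velocity at apoapsis vₐ = 17.28 m/s
(e) specific energy ε = -643.3 J/kg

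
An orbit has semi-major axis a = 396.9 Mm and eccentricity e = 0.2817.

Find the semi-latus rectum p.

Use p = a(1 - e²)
a = 396.9 Mm = 3.969 × 10^8 m
e = 0.2817,  e² = 0.0793549,  1 − e² = 0.920645
p = a(1 − e²) = 3.969 × 10^8 m × 0.920645 = 3.65404 × 10^8 m ≈ 365.4 Mm

Final answer: p = 365.4 Mm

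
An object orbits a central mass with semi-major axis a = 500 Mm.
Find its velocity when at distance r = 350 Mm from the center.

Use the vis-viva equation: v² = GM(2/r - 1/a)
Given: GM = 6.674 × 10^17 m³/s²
a = 500 Mm = 5 × 10^8 m
r = 350 Mm = 3.5 × 10^8 m
GM = 6.674 × 10^17 m³/s²
2/r − 1/a = 5.71429 × 10^-9 − 2 × 10^-9 = 3.71429 × 10^-9 m⁻¹
v² = GM (2/r − 1/a) = 2.47891 × 10^9 m²/s²
v = 49788.7 m/s ≈ 49.79 km/s

Final answer: 49.79 km/s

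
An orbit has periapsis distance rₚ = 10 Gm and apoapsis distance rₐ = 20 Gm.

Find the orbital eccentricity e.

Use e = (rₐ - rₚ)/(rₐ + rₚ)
rₚ = 10 Gm = 1 × 10^10 m
rₐ = 20 Gm = 2 × 10^10 m
rₐ − rₚ = 1 × 10^10 m
rₐ + rₚ = 3 × 10^10 m
e = (rₐ − rₚ)/(rₐ + rₚ) = 0.333333

Final answer: e = 0.3333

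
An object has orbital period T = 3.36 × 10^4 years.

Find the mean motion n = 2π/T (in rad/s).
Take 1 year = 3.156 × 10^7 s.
T = 3.36 × 10^4 years = 1.06042 × 10^12 s
n = 2π / (1.06042 × 10^12 s) = 5.92521 × 10^-12 rad/s ≈ 5.925 × 10^-12 rad/s

Final answer: n = 5.925 × 10^-12 rad/s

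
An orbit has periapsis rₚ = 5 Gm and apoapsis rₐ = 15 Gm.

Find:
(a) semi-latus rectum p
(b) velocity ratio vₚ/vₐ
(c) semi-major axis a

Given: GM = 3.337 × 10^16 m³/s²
rₚ = 5 Gm = 5 × 10^9 m
rₐ = 15 Gm = 1.5 × 10^10 m
GM = 3.337 × 10^16 m³/s²
a = (rₚ + rₐ)/2 = 1 × 10^10 m
e = (rₐ − rₚ)/(rₐ + rₚ) = (1 × 10^10) / (2 × 10^10) = 0.5
(a) 1 − e² = 0.75;  p = a(1 − e²) = 1 × 10^10 × 0.75 = 7.5 × 10^9 m ≈ 7.5 Gm
(b) vₚ/vₐ = rₐ/rₚ (angular momentum) = (1.5 × 10^10) / (5 × 10^9) = 3 ≈ 3
(c) a = 1 × 10^10 m ≈ 10 Gm

Final answer:
(a) semi-latus rectum p = 7.5 Gm
(b) velocity ratio vₚ/vₐ = 3
(c) semi-major axis a = 10 Gm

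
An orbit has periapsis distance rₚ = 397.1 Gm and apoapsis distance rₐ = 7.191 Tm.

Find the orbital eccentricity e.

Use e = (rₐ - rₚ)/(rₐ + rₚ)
rₚ = 397.1 Gm = 3.971 × 10^11 m
rₐ = 7.191 Tm = 7.191 × 10^12 m
rₐ − rₚ = 6.7939 × 10^12 m
rₐ + rₚ = 7.5881 × 10^12 m
e = (rₐ − rₚ)/(rₐ + rₚ) = 0.895336

Final answer: e = 0.8953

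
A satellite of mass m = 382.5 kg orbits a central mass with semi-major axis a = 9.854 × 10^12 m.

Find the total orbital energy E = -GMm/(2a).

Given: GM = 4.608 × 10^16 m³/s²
a = 9.854 × 10^12 m
GM = 4.608 × 10^16 m³/s²
2a = 1.9708 × 10^13 m
GMm = 4.608 × 10^16 × 382.5 = 1.76256 × 10^19 m³·kg/s²
E = −GMm/(2a) = -894337 J ≈ -894.3 kJ

Final answer: -894.3 kJ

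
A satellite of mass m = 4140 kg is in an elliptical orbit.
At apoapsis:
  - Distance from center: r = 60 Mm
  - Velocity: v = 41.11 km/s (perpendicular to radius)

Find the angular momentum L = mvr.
r = 60 Mm = 6 × 10^7 m
v = 41.11 km/s = 41110 m/s
vr = 41110 × 6 × 10^7 = 2.4666 × 10^12 m²/s
L = m × vr = 4140 × 2.4666 × 10^12 = 1.02117 × 10^16 kg·m²/s ≈ 1.021 × 10^16 kg·m²/s

Final answer: L = 1.021 × 10^16 kg·m²/s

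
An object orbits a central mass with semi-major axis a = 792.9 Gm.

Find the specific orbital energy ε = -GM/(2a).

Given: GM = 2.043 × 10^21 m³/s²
a = 792.9 Gm = 7.929 × 10^11 m
GM = 2.043 × 10^21 m³/s²
2a = 1.5858 × 10^12 m
ε = −GM/(2a) = -1.28831 × 10^9 J/kg ≈ -1.288 GJ/kg

Final answer: -1.288 GJ/kg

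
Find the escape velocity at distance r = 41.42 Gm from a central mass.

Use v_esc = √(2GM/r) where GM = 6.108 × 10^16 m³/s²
r = 41.42 Gm = 4.142 × 10^10 m
GM = 6.108 × 10^16 m³/s²
2GM/r = 2 × (6.108 × 10^16) / (4.142 × 10^10) = 2.9493 × 10^6 m²/s²
v_esc = √(2GM/r) = 1717.35 m/s ≈ 1.717 km/s

Final answer: 1.717 km/s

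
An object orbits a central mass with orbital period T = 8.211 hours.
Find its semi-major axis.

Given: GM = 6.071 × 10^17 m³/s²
T = 8.211 hours = 29559.6 s
GM = 6.071 × 10^17 m³/s²
Kepler's third law: a³ = GM T² / (4π²)
T² = 8.7377 × 10^8 s²
a³ = (6.071 × 10^17) × (8.7377 × 10^8) / (4π²) = 1.34369 × 10^25 m³
a = (a³)^(1/3) = 2.37738 × 10^8 m ≈ 2.377 × 10^8 m

Final answer: 2.377 × 10^8 m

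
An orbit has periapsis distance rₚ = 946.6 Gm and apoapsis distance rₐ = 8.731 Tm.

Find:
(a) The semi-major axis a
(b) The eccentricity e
rₚ = 946.6 Gm = 9.466 × 10^11 m
rₐ = 8.731 Tm = 8.731 × 10^12 m
(a) a = (rₚ + rₐ)/2 = 4.8388 × 10^12 m ≈ 4.839 Tm
(b) e = (rₐ − rₚ)/(rₐ + rₚ) = (7.7844 × 10^12) / (9.6776 × 10^12) = 0.804373

Final answer:
(a) a = 4.839 Tm
(b) e = 0.8044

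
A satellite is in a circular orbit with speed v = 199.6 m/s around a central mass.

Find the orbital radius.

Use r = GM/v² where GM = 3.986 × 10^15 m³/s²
v = 199.6 m/s
GM = 3.986 × 10^15 m³/s²
v² = 39840.2 m²/s²
r = GM/v² = (3.986 × 10^15) / 39840.2 = 1.0005 × 10^11 m ≈ 100 Gm

Final answer: 100 Gm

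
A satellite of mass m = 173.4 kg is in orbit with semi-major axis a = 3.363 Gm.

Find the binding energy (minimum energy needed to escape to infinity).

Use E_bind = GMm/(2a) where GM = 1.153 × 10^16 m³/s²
a = 3.363 Gm = 3.363 × 10^9 m
GM = 1.153 × 10^16 m³/s²
m = 173.4 kg
GMm = 1.153 × 10^16 × 173.4 = 1.9993 × 10^18 m³·kg/s²
2a = 6.726 × 10^9 m
E_bind = GMm/(2a) = 2.9725 × 10^8 J ≈ 297.2 MJ

Final answer: 297.2 MJ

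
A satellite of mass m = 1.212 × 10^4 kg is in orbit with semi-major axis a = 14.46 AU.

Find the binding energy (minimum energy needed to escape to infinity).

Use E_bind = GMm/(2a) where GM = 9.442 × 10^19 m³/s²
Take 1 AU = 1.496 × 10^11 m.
a = 14.46 AU = 2.16322 × 10^12 m
GM = 9.442 × 10^19 m³/s²
m = 1.212 × 10^4 kg
GMm = 9.442 × 10^19 × 12120 = 1.14437 × 10^24 m³·kg/s²
2a = 4.32643 × 10^12 m
E_bind = GMm/(2a) = 2.64507 × 10^11 J ≈ 264.5 GJ

Final answer: 264.5 GJ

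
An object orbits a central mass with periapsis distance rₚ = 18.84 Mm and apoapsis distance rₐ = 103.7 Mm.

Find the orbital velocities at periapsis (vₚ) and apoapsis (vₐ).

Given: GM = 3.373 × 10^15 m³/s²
rₚ = 18.84 Mm = 1.884 × 10^7 m
rₐ = 103.7 Mm = 1.037 × 10^8 m
GM = 3.373 × 10^15 m³/s²
a = (rₚ + rₐ)/2 = 6.127 × 10^7 m
Vis-viva: v² = GM (2/r − 1/a)
vₚ² = 3.373 × 10^15 × (1.06157 × 10^-7 − 1.63212 × 10^-8) = 3.03017 × 10^8 m²/s²
vₚ = 17407.4 m/s ≈ 17.41 km/s
vₐ² = 3.373 × 10^15 × (1.92864 × 10^-8 − 1.63212 × 10^-8) = 1.00016 × 10^7 m²/s²
vₐ = 3162.53 m/s ≈ 3.163 km/s

Final answer: vₚ = 17.41 km/s, vₐ = 3.163 km/s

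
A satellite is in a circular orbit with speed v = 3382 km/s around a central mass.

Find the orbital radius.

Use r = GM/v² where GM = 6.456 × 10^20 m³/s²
v = 3382 km/s = 3.382 × 10^6 m/s
GM = 6.456 × 10^20 m³/s²
v² = 1.14379 × 10^13 m²/s²
r = GM/v² = (6.456 × 10^20) / (1.14379 × 10^13) = 5.64438 × 10^7 m ≈ 56.44 Mm

Final answer: 56.44 Mm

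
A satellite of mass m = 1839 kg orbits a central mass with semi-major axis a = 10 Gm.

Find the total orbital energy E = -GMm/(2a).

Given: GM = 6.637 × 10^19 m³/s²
a = 10 Gm = 1 × 10^10 m
GM = 6.637 × 10^19 m³/s²
2a = 2 × 10^10 m
GMm = 6.637 × 10^19 × 1839 = 1.22054 × 10^23 m³·kg/s²
E = −GMm/(2a) = -6.10272 × 10^12 J ≈ -6.103 TJ

Final answer: -6.103 TJ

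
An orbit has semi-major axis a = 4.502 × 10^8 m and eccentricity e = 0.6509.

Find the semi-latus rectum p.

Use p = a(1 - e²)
a = 4.502 × 10^8 m
e = 0.6509,  e² = 0.423671,  1 − e² = 0.576329
p = a(1 − e²) = 4.502 × 10^8 m × 0.576329 = 2.59463 × 10^8 m ≈ 2.595 × 10^8 m

Final answer: p = 2.595 × 10^8 m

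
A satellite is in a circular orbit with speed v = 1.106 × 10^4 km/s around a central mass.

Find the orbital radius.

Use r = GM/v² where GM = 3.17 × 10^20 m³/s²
v = 1.106 × 10^4 km/s = 1.106 × 10^7 m/s
GM = 3.17 × 10^20 m³/s²
v² = 1.22324 × 10^14 m²/s²
r = GM/v² = (3.17 × 10^20) / (1.22324 × 10^14) = 2.59149 × 10^6 m ≈ 2.591 Mm

Final answer: 2.591 Mm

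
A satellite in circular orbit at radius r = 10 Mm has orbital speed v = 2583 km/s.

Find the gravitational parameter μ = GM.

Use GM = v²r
r = 10 Mm = 1 × 10^7 m
v = 2583 km/s = 2.583 × 10^6 m/s
v² = 6.67189 × 10^12 m²/s²
GM = v²r = 6.67189 × 10^12 × 1 × 10^7 = 6.67189 × 10^19 m³/s²
GM ≈ 6.672 × 10^19 m³/s²

Final answer: GM = 6.672 × 10^19 m³/s²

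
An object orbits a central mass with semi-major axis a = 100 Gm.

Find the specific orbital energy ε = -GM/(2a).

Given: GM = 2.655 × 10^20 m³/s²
a = 100 Gm = 1 × 10^11 m
GM = 2.655 × 10^20 m³/s²
2a = 2 × 10^11 m
ε = −GM/(2a) = -1.3275 × 10^9 J/kg ≈ -1.327 GJ/kg

Final answer: -1.327 GJ/kg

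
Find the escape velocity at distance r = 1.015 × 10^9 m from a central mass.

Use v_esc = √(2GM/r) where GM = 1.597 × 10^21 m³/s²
r = 1.015 × 10^9 m
GM = 1.597 × 10^21 m³/s²
2GM/r = 2 × (1.597 × 10^21) / (1.015 × 10^9) = 3.1468 × 10^12 m²/s²
v_esc = √(2GM/r) = 1.77392 × 10^6 m/s ≈ 1774 km/s

Final answer: 1774 km/s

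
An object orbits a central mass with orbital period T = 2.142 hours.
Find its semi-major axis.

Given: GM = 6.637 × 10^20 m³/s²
T = 2.142 hours = 7711.2 s
GM = 6.637 × 10^20 m³/s²
Kepler's third law: a³ = GM T² / (4π²)
T² = 5.94626 × 10^7 s²
a³ = (6.637 × 10^20) × (5.94626 × 10^7) / (4π²) = 9.99669 × 10^26 m³
a = (a³)^(1/3) = 9.99889 × 10^8 m ≈ 999.9 Mm

Final answer: 999.9 Mm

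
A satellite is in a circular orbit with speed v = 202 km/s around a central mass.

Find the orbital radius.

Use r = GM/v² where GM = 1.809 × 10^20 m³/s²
v = 202 km/s = 202000 m/s
GM = 1.809 × 10^20 m³/s²
v² = 4.0804 × 10^10 m²/s²
r = GM/v² = (1.809 × 10^20) / (4.0804 × 10^10) = 4.43339 × 10^9 m ≈ 4.433 Gm

Final answer: 4.433 Gm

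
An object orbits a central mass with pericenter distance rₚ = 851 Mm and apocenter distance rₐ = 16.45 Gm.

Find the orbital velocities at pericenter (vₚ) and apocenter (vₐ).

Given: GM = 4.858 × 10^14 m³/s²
rₚ = 851 Mm = 8.51 × 10^8 m
rₐ = 16.45 Gm = 1.645 × 10^10 m
GM = 4.858 × 10^14 m³/s²
a = (rₚ + rₐ)/2 = 8.6505 × 10^9 m
Vis-viva: v² = GM (2/r − 1/a)
vₚ² = 4.858 × 10^14 × (2.35018 × 10^-9 − 1.156 × 10^-10) = 1.08556 × 10^6 m²/s²
vₚ = 1041.9 m/s ≈ 1.042 km/s
vₐ² = 4.858 × 10^14 × (1.21581 × 10^-10 − 1.156 × 10^-10) = 2905.23 m²/s²
vₐ = 53.9002 m/s ≈ 53.9 m/s

Final answer: vₚ = 1.042 km/s, vₐ = 53.9 m/s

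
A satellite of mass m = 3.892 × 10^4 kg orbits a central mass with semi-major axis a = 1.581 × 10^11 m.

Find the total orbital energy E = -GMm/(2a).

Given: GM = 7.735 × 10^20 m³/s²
a = 1.581 × 10^11 m
GM = 7.735 × 10^20 m³/s²
2a = 3.162 × 10^11 m
GMm = 7.735 × 10^20 × 38920 = 3.01046 × 10^25 m³·kg/s²
E = −GMm/(2a) = -9.52075 × 10^13 J ≈ -95.21 TJ

Final answer: -95.21 TJ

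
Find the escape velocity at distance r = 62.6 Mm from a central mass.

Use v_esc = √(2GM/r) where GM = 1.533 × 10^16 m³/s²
r = 62.6 Mm = 6.26 × 10^7 m
GM = 1.533 × 10^16 m³/s²
2GM/r = 2 × (1.533 × 10^16) / (6.26 × 10^7) = 4.89776 × 10^8 m²/s²
v_esc = √(2GM/r) = 22130.9 m/s ≈ 22.13 km/s

Final answer: 22.13 km/s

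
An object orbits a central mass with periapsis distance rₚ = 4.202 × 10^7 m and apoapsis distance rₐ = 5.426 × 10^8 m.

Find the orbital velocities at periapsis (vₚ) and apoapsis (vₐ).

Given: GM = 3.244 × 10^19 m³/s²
rₚ = 4.202 × 10^7 m
rₐ = 5.426 × 10^8 m
GM = 3.244 × 10^19 m³/s²
a = (rₚ + rₐ)/2 = 2.9231 × 10^8 m
Vis-viva: v² = GM (2/r − 1/a)
vₚ² = 3.244 × 10^19 × (4.75964 × 10^-8 − 3.42103 × 10^-9) = 1.43305 × 10^12 m²/s²
vₚ = 1.1971 × 10^6 m/s ≈ 1197 km/s
vₐ² = 3.244 × 10^19 × (3.68596 × 10^-9 − 3.42103 × 10^-9) = 8.59436 × 10^9 m²/s²
vₐ = 92705.8 m/s ≈ 92.71 km/s

Final answer: vₚ = 1197 km/s, vₐ = 92.71 km/s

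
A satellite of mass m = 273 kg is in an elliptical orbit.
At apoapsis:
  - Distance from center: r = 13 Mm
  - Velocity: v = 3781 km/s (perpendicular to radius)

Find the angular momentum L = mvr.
r = 13 Mm = 1.3 × 10^7 m
v = 3781 km/s = 3.781 × 10^6 m/s
vr = 3.781 × 10^6 × 1.3 × 10^7 = 4.9153 × 10^13 m²/s
L = m × vr = 273 × 4.9153 × 10^13 = 1.34188 × 10^16 kg·m²/s ≈ 1.342 × 10^16 kg·m²/s

Final answer: L = 1.342 × 10^16 kg·m²/s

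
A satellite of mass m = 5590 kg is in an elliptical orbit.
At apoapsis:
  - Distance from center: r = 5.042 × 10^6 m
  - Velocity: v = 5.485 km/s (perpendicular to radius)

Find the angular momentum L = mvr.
r = 5.042 × 10^6 m
v = 5.485 km/s = 5485 m/s
vr = 5485 × 5.042 × 10^6 = 2.76554 × 10^10 m²/s
L = m × vr = 5590 × 2.76554 × 10^10 = 1.54594 × 10^14 kg·m²/s ≈ 1.546 × 10^14 kg·m²/s

Final answer: L = 1.546 × 10^14 kg·m²/s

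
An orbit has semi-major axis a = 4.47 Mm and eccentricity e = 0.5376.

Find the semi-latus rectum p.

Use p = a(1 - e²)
a = 4.47 Mm = 4.47 × 10^6 m
e = 0.5376,  e² = 0.289014,  1 − e² = 0.710986
p = a(1 − e²) = 4.47 × 10^6 m × 0.710986 = 3.17811 × 10^6 m ≈ 3.178 Mm

Final answer: p = 3.178 Mm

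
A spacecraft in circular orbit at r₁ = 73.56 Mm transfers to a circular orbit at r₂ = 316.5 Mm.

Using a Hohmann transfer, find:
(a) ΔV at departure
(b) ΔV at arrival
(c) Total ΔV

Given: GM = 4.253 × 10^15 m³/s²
r₁ = 73.56 Mm = 7.356 × 10^7 m
r₂ = 316.5 Mm = 3.165 × 10^8 m
GM = 4.253 × 10^15 m³/s²
Transfer ellipse: a_t = (r₁ + r₂)/2 = 1.9503 × 10^8 m
Circular speed at r₁: v₁ = √(GM/r₁) = 7603.73 m/s
Transfer speed at r₁ (periapsis): v₁ₜ = √(GM(2/r₁ − 1/a_t)) = 9686.41 m/s
(a) ΔV₁ = v₁ₜ − v₁ = 2082.68 m/s ≈ 2.083 km/s
Circular speed at r₂: v₂ = √(GM/r₂) = 3665.73 m/s
Transfer speed at r₂ (apoapsis): v₂ₜ = √(GM(2/r₂ − 1/a_t)) = 2251.29 m/s
(b) ΔV₂ = v₂ − v₂ₜ = 1414.45 m/s ≈ 1.414 km/s
(c) ΔV_total = ΔV₁ + ΔV₂ = 3497.13 m/s ≈ 3.497 km/s

Final answer:
(a) ΔV₁ = 2.083 km/s
(b) ΔV₂ = 1.414 km/s
(c) ΔV_total = 3.497 km/s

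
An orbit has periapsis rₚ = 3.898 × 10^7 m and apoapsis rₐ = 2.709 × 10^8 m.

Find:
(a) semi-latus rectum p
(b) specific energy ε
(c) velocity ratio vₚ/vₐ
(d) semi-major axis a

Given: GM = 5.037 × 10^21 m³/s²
rₚ = 3.898 × 10^7 m
rₐ = 2.709 × 10^8 m
GM = 5.037 × 10^21 m³/s²
a = (rₚ + rₐ)/2 = 1.5494 × 10^8 m
e = (rₐ − rₚ)/(rₐ + rₚ) = (2.3192 × 10^8) / (3.0988 × 10^8) = 0.748419
(a) 1 − e² = 0.439869;  p = a(1 − e²) = 1.5494 × 10^8 × 0.439869 = 6.81534 × 10^7 m ≈ 6.815 × 10^7 m
(b) 2a = 3.0988 × 10^8 m;  ε = −GM/(2a) = -1.62547 × 10^13 J/kg ≈ -1.625 × 10^4 GJ/kg
(c) vₚ/vₐ = rₐ/rₚ (angular momentum) = (2.709 × 10^8) / (3.898 × 10^7) = 6.94972 ≈ 6.95
(d) a = 1.5494 × 10^8 m ≈ 1.549 × 10^8 m

Final answer:
(a) semi-latus rectum p = 6.815 × 10^7 m
(b) specific energy ε = -1.625 × 10^4 GJ/kg
(c) velocity ratio vₚ/vₐ = 6.95
(d) semi-major axis a = 1.549 × 10^8 m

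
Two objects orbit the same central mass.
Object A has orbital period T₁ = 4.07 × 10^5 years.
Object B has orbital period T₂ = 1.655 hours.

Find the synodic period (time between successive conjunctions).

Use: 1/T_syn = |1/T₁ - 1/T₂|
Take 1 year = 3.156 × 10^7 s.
T₁ = 4.07 × 10^5 years = 1.28449 × 10^13 s
T₂ = 1.655 hours = 5958 s
1/T₁ = 7.78518 × 10^-14 s⁻¹
1/T₂ = 0.000167842 s⁻¹
|1/T₁ − 1/T₂| = 0.000167842 s⁻¹
T_syn = 1 / |1/T₁ − 1/T₂| = 5958 s ≈ 1.655 hours

Final answer: T_syn = 1.655 hours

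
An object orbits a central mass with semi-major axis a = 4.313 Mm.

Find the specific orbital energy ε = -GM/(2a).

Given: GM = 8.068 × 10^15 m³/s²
a = 4.313 Mm = 4.313 × 10^6 m
GM = 8.068 × 10^15 m³/s²
2a = 8.626 × 10^6 m
ε = −GM/(2a) = -9.35312 × 10^8 J/kg ≈ -935.3 MJ/kg

Final answer: -935.3 MJ/kg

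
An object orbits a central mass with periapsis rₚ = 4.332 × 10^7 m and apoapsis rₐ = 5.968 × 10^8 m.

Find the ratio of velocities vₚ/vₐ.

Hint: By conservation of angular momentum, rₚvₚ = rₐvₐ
rₚ = 4.332 × 10^7 m
rₐ = 5.968 × 10^8 m
rₚvₚ = rₐvₐ  ⇒  vₚ/vₐ = rₐ/rₚ
vₚ/vₐ = (5.968 × 10^8) / (4.332 × 10^7) = 13.7765

Final answer: vₚ/vₐ = 13.78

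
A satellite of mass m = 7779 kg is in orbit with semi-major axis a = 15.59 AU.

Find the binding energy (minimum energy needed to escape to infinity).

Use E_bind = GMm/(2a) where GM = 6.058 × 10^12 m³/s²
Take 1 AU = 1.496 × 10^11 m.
a = 15.59 AU = 2.33226 × 10^12 m
GM = 6.058 × 10^12 m³/s²
m = 7779 kg
GMm = 6.058 × 10^12 × 7779 = 4.71252 × 10^16 m³·kg/s²
2a = 4.66453 × 10^12 m
E_bind = GMm/(2a) = 10102.9 J ≈ 10.1 kJ

Final answer: 10.1 kJ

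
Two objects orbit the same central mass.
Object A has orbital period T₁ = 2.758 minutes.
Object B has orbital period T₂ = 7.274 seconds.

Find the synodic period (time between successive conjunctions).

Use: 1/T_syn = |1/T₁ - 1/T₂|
T₁ = 2.758 minutes = 165.48 s
T₂ = 7.274 seconds
1/T₁ = 0.00604303 s⁻¹
1/T₂ = 0.137476 s⁻¹
|1/T₁ − 1/T₂| = 0.131433 s⁻¹
T_syn = 1 / |1/T₁ − 1/T₂| = 7.60844 s ≈ 7.608 seconds

Final answer: T_syn = 7.608 seconds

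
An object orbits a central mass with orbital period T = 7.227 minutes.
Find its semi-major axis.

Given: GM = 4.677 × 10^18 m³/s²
T = 7.227 minutes = 433.62 s
GM = 4.677 × 10^18 m³/s²
Kepler's third law: a³ = GM T² / (4π²)
T² = 188026 s²
a³ = (4.677 × 10^18) × 188026 / (4π²) = 2.22754 × 10^22 m³
a = (a³)^(1/3) = 2.81368 × 10^7 m ≈ 2.814 × 10^7 m

Final answer: 2.814 × 10^7 m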